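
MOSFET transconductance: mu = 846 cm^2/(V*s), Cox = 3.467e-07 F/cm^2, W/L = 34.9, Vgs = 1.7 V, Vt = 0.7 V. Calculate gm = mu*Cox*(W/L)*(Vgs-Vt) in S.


Step 1: Vov = Vgs - Vt = 1.7 - 0.7 = 1.0 V
Step 2: gm = mu * Cox * (W/L) * Vov
Step 3: gm = 846 * 3.467e-07 * 34.9 * 1.0 = 1.02e-02 S

1.02e-02


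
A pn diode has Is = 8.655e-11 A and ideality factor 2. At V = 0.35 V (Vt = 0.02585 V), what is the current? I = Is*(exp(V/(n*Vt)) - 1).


Step 1: V/(n*Vt) = 0.35/(2*0.02585) = 6.7698
Step 2: exp(6.7698) = 8.7114e+02
Step 3: I = 8.655e-11 * (8.7114e+02 - 1) = 7.53e-08 A

7.53e-08


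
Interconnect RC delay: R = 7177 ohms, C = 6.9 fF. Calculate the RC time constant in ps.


Step 1: tau = R * C
Step 2: tau = 7177 * 6.9 fF = 7177 * 6.9e-15 F
Step 3: tau = 4.95213e-11 s = 49.5213 ps

49.5213


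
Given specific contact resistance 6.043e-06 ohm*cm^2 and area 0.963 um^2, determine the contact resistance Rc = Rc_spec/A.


Step 1: Convert area to cm^2: 0.963 um^2 = 9.6300e-09 cm^2
Step 2: Rc = Rc_spec / A = 6.043e-06 / 9.6300e-09
Step 3: Rc = 6.28e+02 ohms

6.28e+02


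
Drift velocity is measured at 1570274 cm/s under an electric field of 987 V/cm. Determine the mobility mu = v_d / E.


Step 1: mu = v_d / E
Step 2: mu = 1570274 / 987
Step 3: mu = 1590.96 cm^2/(V*s)

1590.96


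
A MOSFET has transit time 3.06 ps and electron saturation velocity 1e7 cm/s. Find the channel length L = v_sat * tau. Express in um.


Step 1: tau in seconds = 3.06 ps * 1e-12 = 3.0600e-12 s
Step 2: L = v_sat * tau = 1e7 * 3.0600e-12 = 3.0600e-05 cm
Step 3: L in um = 3.0600e-05 * 1e4 = 0.306 um

0.306


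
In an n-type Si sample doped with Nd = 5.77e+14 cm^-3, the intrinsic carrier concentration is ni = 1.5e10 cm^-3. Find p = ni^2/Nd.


Step 1: Since Nd >> ni, n ≈ Nd = 5.77e+14 cm^-3
Step 2: p = ni^2 / n = (1.5e10)^2 / 5.77e+14
Step 3: p = 2.25e20 / 5.77e+14 = 3.90e+05 cm^-3

3.90e+05


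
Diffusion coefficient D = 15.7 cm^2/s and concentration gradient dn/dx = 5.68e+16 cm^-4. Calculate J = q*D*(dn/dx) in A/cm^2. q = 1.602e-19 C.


Step 1: J = q * D * (dn/dx)
Step 2: J = 1.602e-19 * 15.7 * 5.68e+16
Step 3: J = 1.43e-01 A/cm^2

1.43e-01


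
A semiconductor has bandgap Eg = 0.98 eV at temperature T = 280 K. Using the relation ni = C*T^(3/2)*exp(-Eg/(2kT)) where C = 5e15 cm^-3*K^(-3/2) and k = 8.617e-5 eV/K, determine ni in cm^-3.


Step 1: Compute kT = 8.617e-5 * 280 = 0.0241276 eV
Step 2: Exponent = -Eg/(2kT) = -0.98/(2*0.0241276) = -20.30869
Step 3: T^(3/2) = 280^1.5 = 4685.30
Step 4: ni = 5e15 * 4685.30 * exp(-20.30869) = 3.55e+10 cm^-3

3.55e+10


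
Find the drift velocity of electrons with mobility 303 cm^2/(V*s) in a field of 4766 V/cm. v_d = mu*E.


Step 1: v_d = mu * E
Step 2: v_d = 303 * 4766 = 1444098
Step 3: v_d = 1.44e+06 cm/s

1.44e+06


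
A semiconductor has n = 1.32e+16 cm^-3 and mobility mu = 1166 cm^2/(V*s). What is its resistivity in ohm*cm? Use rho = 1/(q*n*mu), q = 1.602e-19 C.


Step 1: sigma = q * n * mu = 1.602e-19 * 1.32e+16 * 1166 = 2.46567e+00 S/cm
Step 2: rho = 1 / sigma = 1 / 2.46567e+00 = 0.4056 ohm*cm

0.4056


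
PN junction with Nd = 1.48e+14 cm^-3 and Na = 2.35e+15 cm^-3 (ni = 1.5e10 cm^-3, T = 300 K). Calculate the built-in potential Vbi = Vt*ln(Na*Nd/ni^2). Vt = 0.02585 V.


Step 1: Compute Na*Nd/ni^2 = 2.35e+15 * 1.48e+14 / (1.5e10)^2 = 1.5458e+09
Step 2: ln(1.5458e+09) = 21.1588
Step 3: Vbi = 0.02585 * 21.1588 = 0.547 V

0.547


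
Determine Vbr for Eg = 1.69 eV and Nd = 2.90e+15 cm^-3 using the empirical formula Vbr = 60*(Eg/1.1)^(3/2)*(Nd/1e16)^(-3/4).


Step 1: Eg/1.1 = 1.69/1.1 = 1.536364
Step 2: (Eg/1.1)^1.5 = 1.536364^1.5 = 1.904326
Step 3: (Nd/1e16)^(-0.75) = (0.29)^(-0.75) = 2.530472
Step 4: Vbr = 60 * 1.904326 * 2.530472 = 289.1 V

289.1


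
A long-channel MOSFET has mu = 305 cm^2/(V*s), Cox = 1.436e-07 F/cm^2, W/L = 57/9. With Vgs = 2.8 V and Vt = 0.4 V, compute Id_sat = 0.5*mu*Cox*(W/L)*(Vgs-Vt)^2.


Step 1: Overdrive voltage Vov = Vgs - Vt = 2.8 - 0.4 = 2.4 V
Step 2: W/L = 57/9 = 6.33333
Step 3: Id = 0.5 * 305 * 1.436e-07 * 6.33333 * 2.4^2
Step 4: Id = 7.99e-04 A

7.99e-04


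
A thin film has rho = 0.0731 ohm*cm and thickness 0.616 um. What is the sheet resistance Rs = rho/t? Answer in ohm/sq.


Step 1: Convert thickness to cm: t = 0.616 um = 6.1600e-05 cm
Step 2: Rs = rho / t = 0.0731 / 6.1600e-05
Step 3: Rs = 1186.7 ohm/sq

1186.7


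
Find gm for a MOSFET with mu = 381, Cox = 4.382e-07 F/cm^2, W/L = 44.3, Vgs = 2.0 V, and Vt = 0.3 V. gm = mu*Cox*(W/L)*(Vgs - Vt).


Step 1: Vov = Vgs - Vt = 2.0 - 0.3 = 1.7 V
Step 2: gm = mu * Cox * (W/L) * Vov
Step 3: gm = 381 * 4.382e-07 * 44.3 * 1.7 = 1.26e-02 S

1.26e-02


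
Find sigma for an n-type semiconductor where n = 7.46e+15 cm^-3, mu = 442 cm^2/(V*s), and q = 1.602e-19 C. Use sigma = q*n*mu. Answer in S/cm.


Step 1: sigma = q * n * mu
Step 2: sigma = 1.602e-19 * 7.46e+15 * 442
Step 3: sigma = 5.282e-01 S/cm

5.282e-01


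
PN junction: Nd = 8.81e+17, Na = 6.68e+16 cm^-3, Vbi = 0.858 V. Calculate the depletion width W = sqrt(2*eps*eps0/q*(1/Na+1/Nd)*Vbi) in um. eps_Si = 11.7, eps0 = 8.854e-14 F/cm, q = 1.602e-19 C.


Step 1: 1/Na + 1/Nd = 1/6.68e+16 + 1/8.81e+17 = 1.61051e-17
Step 2: 2*eps*eps0/q = 2*11.7*8.854e-14/1.602e-19 = 1.293281e+07
Step 3: W^2 = 1.293281e+07 * 1.61051e-17 * 0.858 = 1.78708e-10
Step 4: W = sqrt(1.78708e-10) = 1.337e-05 cm = 0.1337 um

0.1337


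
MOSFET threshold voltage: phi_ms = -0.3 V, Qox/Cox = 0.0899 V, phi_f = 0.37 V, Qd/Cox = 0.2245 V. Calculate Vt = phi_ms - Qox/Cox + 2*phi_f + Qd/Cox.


Step 1: Vt = phi_ms - Qox/Cox + 2*phi_f + Qd/Cox
Step 2: Vt = -0.3 - 0.0899 + 2*0.37 + 0.2245
Step 3: Vt = -0.3 - 0.0899 + 0.74 + 0.2245
Step 4: Vt = 0.5746 V

0.5746


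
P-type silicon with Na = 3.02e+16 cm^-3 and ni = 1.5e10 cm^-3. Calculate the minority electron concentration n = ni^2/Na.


Step 1: Majority hole concentration p ≈ Na = 3.02e+16 cm^-3
Step 2: n = ni^2 / Na = (1.5e10)^2 / 3.02e+16
Step 3: n = 7.45e+03 cm^-3

7.45e+03


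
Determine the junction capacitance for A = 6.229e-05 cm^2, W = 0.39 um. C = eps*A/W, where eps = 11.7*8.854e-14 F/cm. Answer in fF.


Step 1: eps_Si = 11.7 * 8.854e-14 = 1.035918e-12 F/cm
Step 2: W in cm = 0.39 * 1e-4 = 3.90e-05 cm
Step 3: C = 1.035918e-12 * 6.229e-05 / 3.90e-05 = 1.654547e-12 F
Step 4: C = 1654.55 fF

1654.55


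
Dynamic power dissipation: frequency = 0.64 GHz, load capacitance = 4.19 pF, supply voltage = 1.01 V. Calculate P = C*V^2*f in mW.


Step 1: V^2 = 1.01^2 = 1.0201 V^2
Step 2: P = C*V^2*f = 4.19e-12 F * 1.0201 * 0.64e9 Hz
Step 3: P = 2.73550016e-03 W
Step 4: P = 2.736 mW

2.736


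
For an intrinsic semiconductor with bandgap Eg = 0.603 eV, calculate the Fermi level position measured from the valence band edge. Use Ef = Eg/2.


Step 1: For an intrinsic semiconductor, the Fermi level sits at midgap.
Step 2: Ef = Eg / 2 = 0.603 / 2 = 0.3015 eV

0.3015


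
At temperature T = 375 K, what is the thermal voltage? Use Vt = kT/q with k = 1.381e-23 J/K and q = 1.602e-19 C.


Step 1: kT = 1.381e-23 * 375 = 5.17875e-21 J
Step 2: Vt = kT/q = 5.17875e-21 / 1.602e-19
Step 3: Vt = 0.03233 V

0.03233


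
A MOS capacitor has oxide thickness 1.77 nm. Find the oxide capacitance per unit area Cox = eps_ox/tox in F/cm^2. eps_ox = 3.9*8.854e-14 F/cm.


Step 1: eps_ox = 3.9 * 8.854e-14 = 3.45306e-13 F/cm
Step 2: tox in cm = 1.77 nm * 1e-7 = 1.7700e-07 cm
Step 3: Cox = 3.45306e-13 / 1.7700e-07 = 1.95e-06 F/cm^2

1.95e-06


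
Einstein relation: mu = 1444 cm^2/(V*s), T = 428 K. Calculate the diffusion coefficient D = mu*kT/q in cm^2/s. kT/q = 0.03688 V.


Step 1: D = mu * (kT/q)
Step 2: D = 1444 * 0.03688
Step 3: D = 53.25 cm^2/s

53.25


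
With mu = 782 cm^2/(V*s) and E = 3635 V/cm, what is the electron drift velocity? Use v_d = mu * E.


Step 1: v_d = mu * E
Step 2: v_d = 782 * 3635 = 2842570
Step 3: v_d = 2.84e+06 cm/s

2.84e+06


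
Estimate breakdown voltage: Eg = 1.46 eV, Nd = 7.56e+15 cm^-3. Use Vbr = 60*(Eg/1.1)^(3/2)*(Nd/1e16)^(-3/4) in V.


Step 1: Eg/1.1 = 1.46/1.1 = 1.327273
Step 2: (Eg/1.1)^1.5 = 1.327273^1.5 = 1.529116
Step 3: (Nd/1e16)^(-0.75) = (0.756)^(-0.75) = 1.233413
Step 4: Vbr = 60 * 1.529116 * 1.233413 = 113.2 V

113.2


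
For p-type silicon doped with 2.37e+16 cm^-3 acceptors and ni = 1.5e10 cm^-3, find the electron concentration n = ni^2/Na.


Step 1: Majority hole concentration p ≈ Na = 2.37e+16 cm^-3
Step 2: n = ni^2 / Na = (1.5e10)^2 / 2.37e+16
Step 3: n = 9.49e+03 cm^-3

9.49e+03


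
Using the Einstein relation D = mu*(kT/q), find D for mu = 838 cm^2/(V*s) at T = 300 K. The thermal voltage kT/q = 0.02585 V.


Step 1: D = mu * (kT/q)
Step 2: D = 838 * 0.02585
Step 3: D = 21.66 cm^2/s

21.66


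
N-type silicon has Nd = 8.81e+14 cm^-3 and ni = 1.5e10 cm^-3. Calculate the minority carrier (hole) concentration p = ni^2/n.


Step 1: Since Nd >> ni, n ≈ Nd = 8.81e+14 cm^-3
Step 2: p = ni^2 / n = (1.5e10)^2 / 8.81e+14
Step 3: p = 2.25e20 / 8.81e+14 = 2.55e+05 cm^-3

2.55e+05


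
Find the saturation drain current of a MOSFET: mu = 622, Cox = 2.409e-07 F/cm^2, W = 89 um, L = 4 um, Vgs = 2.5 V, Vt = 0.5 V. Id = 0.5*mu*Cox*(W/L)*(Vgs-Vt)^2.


Step 1: Overdrive voltage Vov = Vgs - Vt = 2.5 - 0.5 = 2.0 V
Step 2: W/L = 89/4 = 22.25
Step 3: Id = 0.5 * 622 * 2.409e-07 * 22.25 * 2.0^2
Step 4: Id = 6.67e-03 A

6.67e-03


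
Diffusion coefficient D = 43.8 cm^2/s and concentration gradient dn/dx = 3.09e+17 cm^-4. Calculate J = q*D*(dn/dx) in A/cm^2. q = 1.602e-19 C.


Step 1: J = q * D * (dn/dx)
Step 2: J = 1.602e-19 * 43.8 * 3.09e+17
Step 3: J = 2.17e+00 A/cm^2

2.17e+00


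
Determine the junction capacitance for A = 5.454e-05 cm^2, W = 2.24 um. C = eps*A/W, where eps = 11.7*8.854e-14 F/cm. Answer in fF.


Step 1: eps_Si = 11.7 * 8.854e-14 = 1.035918e-12 F/cm
Step 2: W in cm = 2.24 * 1e-4 = 2.24e-04 cm
Step 3: C = 1.035918e-12 * 5.454e-05 / 2.24e-04 = 2.522275e-13 F
Step 4: C = 252.23 fF

252.23


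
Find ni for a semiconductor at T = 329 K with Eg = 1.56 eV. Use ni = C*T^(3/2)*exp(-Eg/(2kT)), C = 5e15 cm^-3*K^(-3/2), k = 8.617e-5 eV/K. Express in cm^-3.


Step 1: Compute kT = 8.617e-5 * 329 = 0.02834993 eV
Step 2: Exponent = -Eg/(2kT) = -1.56/(2*0.02834993) = -27.51330
Step 3: T^(3/2) = 329^1.5 = 5967.52
Step 4: ni = 5e15 * 5967.52 * exp(-27.51330) = 3.36e+07 cm^-3

3.36e+07


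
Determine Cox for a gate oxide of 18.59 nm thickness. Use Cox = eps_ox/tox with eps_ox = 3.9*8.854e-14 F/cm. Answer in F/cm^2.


Step 1: eps_ox = 3.9 * 8.854e-14 = 3.45306e-13 F/cm
Step 2: tox in cm = 18.59 nm * 1e-7 = 1.8590e-06 cm
Step 3: Cox = 3.45306e-13 / 1.8590e-06 = 1.86e-07 F/cm^2

1.86e-07


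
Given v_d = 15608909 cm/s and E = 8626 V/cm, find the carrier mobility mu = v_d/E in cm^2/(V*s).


Step 1: mu = v_d / E
Step 2: mu = 15608909 / 8626
Step 3: mu = 1809.52 cm^2/(V*s)

1809.52


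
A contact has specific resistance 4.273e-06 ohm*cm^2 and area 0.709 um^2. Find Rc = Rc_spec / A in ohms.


Step 1: Convert area to cm^2: 0.709 um^2 = 7.0900e-09 cm^2
Step 2: Rc = Rc_spec / A = 4.273e-06 / 7.0900e-09
Step 3: Rc = 6.03e+02 ohms

6.03e+02


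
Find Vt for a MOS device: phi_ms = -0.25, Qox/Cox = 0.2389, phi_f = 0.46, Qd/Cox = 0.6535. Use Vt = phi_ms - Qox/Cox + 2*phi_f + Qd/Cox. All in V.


Step 1: Vt = phi_ms - Qox/Cox + 2*phi_f + Qd/Cox
Step 2: Vt = -0.25 - 0.2389 + 2*0.46 + 0.6535
Step 3: Vt = -0.25 - 0.2389 + 0.92 + 0.6535
Step 4: Vt = 1.0846 V

1.0846


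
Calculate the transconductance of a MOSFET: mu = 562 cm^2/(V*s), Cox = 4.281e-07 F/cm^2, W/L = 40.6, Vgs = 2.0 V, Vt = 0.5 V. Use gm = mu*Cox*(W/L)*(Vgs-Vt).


Step 1: Vov = Vgs - Vt = 2.0 - 0.5 = 1.5 V
Step 2: gm = mu * Cox * (W/L) * Vov
Step 3: gm = 562 * 4.281e-07 * 40.6 * 1.5 = 1.47e-02 S

1.47e-02


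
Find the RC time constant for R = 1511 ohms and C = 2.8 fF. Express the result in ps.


Step 1: tau = R * C
Step 2: tau = 1511 * 2.8 fF = 1511 * 2.8e-15 F
Step 3: tau = 4.2308e-12 s = 4.2308 ps

4.2308


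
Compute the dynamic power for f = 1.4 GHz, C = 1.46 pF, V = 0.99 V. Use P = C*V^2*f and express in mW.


Step 1: V^2 = 0.99^2 = 0.9801 V^2
Step 2: P = C*V^2*f = 1.46e-12 F * 0.9801 * 1.4e9 Hz
Step 3: P = 2.0033244e-03 W
Step 4: P = 2.003 mW

2.003


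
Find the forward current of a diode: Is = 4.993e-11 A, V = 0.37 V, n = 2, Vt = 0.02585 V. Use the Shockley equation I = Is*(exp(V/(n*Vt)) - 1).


Step 1: V/(n*Vt) = 0.37/(2*0.02585) = 7.1567
Step 2: exp(7.1567) = 1.2827e+03
Step 3: I = 4.993e-11 * (1.2827e+03 - 1) = 6.40e-08 A

6.40e-08


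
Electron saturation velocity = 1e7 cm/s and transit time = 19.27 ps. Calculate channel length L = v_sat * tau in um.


Step 1: tau in seconds = 19.27 ps * 1e-12 = 1.9270e-11 s
Step 2: L = v_sat * tau = 1e7 * 1.9270e-11 = 1.9270e-04 cm
Step 3: L in um = 1.9270e-04 * 1e4 = 1.927 um

1.927


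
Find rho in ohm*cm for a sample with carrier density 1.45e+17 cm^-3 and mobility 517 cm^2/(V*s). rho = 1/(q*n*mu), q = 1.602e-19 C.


Step 1: sigma = q * n * mu = 1.602e-19 * 1.45e+17 * 517 = 1.20094e+01 S/cm
Step 2: rho = 1 / sigma = 1 / 1.20094e+01 = 0.08327 ohm*cm

0.08327


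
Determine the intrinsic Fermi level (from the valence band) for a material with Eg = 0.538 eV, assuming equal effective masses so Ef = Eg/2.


Step 1: For an intrinsic semiconductor, the Fermi level sits at midgap.
Step 2: Ef = Eg / 2 = 0.538 / 2 = 0.269 eV

0.269


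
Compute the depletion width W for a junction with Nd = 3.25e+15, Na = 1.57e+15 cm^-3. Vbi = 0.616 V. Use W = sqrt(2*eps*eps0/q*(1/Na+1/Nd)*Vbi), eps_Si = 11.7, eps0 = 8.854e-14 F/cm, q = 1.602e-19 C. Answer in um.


Step 1: 1/Na + 1/Nd = 1/1.57e+15 + 1/3.25e+15 = 9.44635e-16
Step 2: 2*eps*eps0/q = 2*11.7*8.854e-14/1.602e-19 = 1.293281e+07
Step 3: W^2 = 1.293281e+07 * 9.44635e-16 * 0.616 = 7.52554e-09
Step 4: W = sqrt(7.52554e-09) = 8.675e-05 cm = 0.8675 um

0.8675


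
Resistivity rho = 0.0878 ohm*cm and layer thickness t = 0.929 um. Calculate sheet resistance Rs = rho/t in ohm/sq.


Step 1: Convert thickness to cm: t = 0.929 um = 9.2900e-05 cm
Step 2: Rs = rho / t = 0.0878 / 9.2900e-05
Step 3: Rs = 945.1 ohm/sq

945.1


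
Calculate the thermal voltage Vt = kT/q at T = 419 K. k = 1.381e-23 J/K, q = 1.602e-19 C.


Step 1: kT = 1.381e-23 * 419 = 5.78639e-21 J
Step 2: Vt = kT/q = 5.78639e-21 / 1.602e-19
Step 3: Vt = 0.03612 V

0.03612


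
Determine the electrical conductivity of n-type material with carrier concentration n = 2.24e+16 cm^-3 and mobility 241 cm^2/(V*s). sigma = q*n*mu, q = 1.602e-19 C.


Step 1: sigma = q * n * mu
Step 2: sigma = 1.602e-19 * 2.24e+16 * 241
Step 3: sigma = 8.648e-01 S/cm

8.648e-01


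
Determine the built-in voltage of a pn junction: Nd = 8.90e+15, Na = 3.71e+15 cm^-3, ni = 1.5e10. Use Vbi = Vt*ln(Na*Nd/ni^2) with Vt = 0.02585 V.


Step 1: Compute Na*Nd/ni^2 = 3.71e+15 * 8.90e+15 / (1.5e10)^2 = 1.4675e+11
Step 2: ln(1.4675e+11) = 25.7120
Step 3: Vbi = 0.02585 * 25.7120 = 0.665 V

0.665


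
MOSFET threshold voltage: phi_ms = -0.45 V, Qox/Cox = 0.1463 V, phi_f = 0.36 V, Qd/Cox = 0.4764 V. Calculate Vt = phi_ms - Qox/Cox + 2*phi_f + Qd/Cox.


Step 1: Vt = phi_ms - Qox/Cox + 2*phi_f + Qd/Cox
Step 2: Vt = -0.45 - 0.1463 + 2*0.36 + 0.4764
Step 3: Vt = -0.45 - 0.1463 + 0.72 + 0.4764
Step 4: Vt = 0.6001 V

0.6001


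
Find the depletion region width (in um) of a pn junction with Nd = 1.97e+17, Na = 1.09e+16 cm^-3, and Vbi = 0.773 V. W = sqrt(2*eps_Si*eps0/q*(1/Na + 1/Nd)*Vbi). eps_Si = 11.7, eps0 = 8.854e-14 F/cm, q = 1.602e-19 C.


Step 1: 1/Na + 1/Nd = 1/1.09e+16 + 1/1.97e+17 = 9.68193e-17
Step 2: 2*eps*eps0/q = 2*11.7*8.854e-14/1.602e-19 = 1.293281e+07
Step 3: W^2 = 1.293281e+07 * 9.68193e-17 * 0.773 = 9.67909e-10
Step 4: W = sqrt(9.67909e-10) = 3.111e-05 cm = 0.3111 um

0.3111


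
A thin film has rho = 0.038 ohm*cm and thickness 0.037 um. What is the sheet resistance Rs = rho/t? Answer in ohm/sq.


Step 1: Convert thickness to cm: t = 0.037 um = 3.7000e-06 cm
Step 2: Rs = rho / t = 0.038 / 3.7000e-06
Step 3: Rs = 10270.3 ohm/sq

10270.3


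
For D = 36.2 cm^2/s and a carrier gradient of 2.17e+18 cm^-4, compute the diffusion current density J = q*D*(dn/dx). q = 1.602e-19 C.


Step 1: J = q * D * (dn/dx)
Step 2: J = 1.602e-19 * 36.2 * 2.17e+18
Step 3: J = 1.26e+01 A/cm^2

1.26e+01


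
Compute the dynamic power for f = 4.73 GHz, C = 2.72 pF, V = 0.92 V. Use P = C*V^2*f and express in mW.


Step 1: V^2 = 0.92^2 = 0.8464 V^2
Step 2: P = C*V^2*f = 2.72e-12 F * 0.8464 * 4.73e9 Hz
Step 3: P = 1.088944384e-02 W
Step 4: P = 10.889 mW

10.889


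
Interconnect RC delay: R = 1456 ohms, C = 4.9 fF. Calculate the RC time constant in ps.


Step 1: tau = R * C
Step 2: tau = 1456 * 4.9 fF = 1456 * 4.9e-15 F
Step 3: tau = 7.1344e-12 s = 7.1344 ps

7.1344


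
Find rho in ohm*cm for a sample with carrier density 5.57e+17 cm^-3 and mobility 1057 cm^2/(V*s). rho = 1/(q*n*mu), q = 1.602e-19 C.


Step 1: sigma = q * n * mu = 1.602e-19 * 5.57e+17 * 1057 = 9.43176e+01 S/cm
Step 2: rho = 1 / sigma = 1 / 9.43176e+01 = 0.0106 ohm*cm

0.0106


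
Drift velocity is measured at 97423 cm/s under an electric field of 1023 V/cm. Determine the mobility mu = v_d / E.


Step 1: mu = v_d / E
Step 2: mu = 97423 / 1023
Step 3: mu = 95.23 cm^2/(V*s)

95.23


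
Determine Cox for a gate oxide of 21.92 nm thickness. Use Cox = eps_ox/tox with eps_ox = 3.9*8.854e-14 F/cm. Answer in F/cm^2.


Step 1: eps_ox = 3.9 * 8.854e-14 = 3.45306e-13 F/cm
Step 2: tox in cm = 21.92 nm * 1e-7 = 2.1920e-06 cm
Step 3: Cox = 3.45306e-13 / 2.1920e-06 = 1.58e-07 F/cm^2

1.58e-07


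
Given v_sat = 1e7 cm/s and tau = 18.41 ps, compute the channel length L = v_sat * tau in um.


Step 1: tau in seconds = 18.41 ps * 1e-12 = 1.8410e-11 s
Step 2: L = v_sat * tau = 1e7 * 1.8410e-11 = 1.8410e-04 cm
Step 3: L in um = 1.8410e-04 * 1e4 = 1.841 um

1.841


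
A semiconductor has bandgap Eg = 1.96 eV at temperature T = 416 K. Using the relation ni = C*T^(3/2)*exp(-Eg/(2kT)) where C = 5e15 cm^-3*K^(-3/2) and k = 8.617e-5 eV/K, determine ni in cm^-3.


Step 1: Compute kT = 8.617e-5 * 416 = 0.03584672 eV
Step 2: Exponent = -Eg/(2kT) = -1.96/(2*0.03584672) = -27.33862
Step 3: T^(3/2) = 416^1.5 = 8484.77
Step 4: ni = 5e15 * 8484.77 * exp(-27.33862) = 5.68e+07 cm^-3

5.68e+07


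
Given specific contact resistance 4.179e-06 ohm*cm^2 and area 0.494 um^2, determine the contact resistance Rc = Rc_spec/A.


Step 1: Convert area to cm^2: 0.494 um^2 = 4.9400e-09 cm^2
Step 2: Rc = Rc_spec / A = 4.179e-06 / 4.9400e-09
Step 3: Rc = 8.46e+02 ohms

8.46e+02


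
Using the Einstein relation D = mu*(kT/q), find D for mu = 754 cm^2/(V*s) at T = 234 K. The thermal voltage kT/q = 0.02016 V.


Step 1: D = mu * (kT/q)
Step 2: D = 754 * 0.02016
Step 3: D = 15.2 cm^2/s

15.2


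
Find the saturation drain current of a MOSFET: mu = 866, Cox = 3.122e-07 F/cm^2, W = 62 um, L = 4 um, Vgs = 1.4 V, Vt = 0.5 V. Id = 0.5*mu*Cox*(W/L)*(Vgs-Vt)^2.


Step 1: Overdrive voltage Vov = Vgs - Vt = 1.4 - 0.5 = 0.9 V
Step 2: W/L = 62/4 = 15.5
Step 3: Id = 0.5 * 866 * 3.122e-07 * 15.5 * 0.9^2
Step 4: Id = 1.70e-03 A

1.70e-03


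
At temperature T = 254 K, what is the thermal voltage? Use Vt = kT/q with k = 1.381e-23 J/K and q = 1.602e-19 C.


Step 1: kT = 1.381e-23 * 254 = 3.50774e-21 J
Step 2: Vt = kT/q = 3.50774e-21 / 1.602e-19
Step 3: Vt = 0.0219 V

0.0219


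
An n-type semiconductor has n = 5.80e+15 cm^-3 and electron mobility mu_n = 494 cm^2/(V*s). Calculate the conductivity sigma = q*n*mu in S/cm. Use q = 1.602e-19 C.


Step 1: sigma = q * n * mu
Step 2: sigma = 1.602e-19 * 5.80e+15 * 494
Step 3: sigma = 4.590e-01 S/cm

4.590e-01


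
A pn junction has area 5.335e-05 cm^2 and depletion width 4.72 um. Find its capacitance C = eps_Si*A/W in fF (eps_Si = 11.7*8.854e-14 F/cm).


Step 1: eps_Si = 11.7 * 8.854e-14 = 1.035918e-12 F/cm
Step 2: W in cm = 4.72 * 1e-4 = 4.72e-04 cm
Step 3: C = 1.035918e-12 * 5.335e-05 / 4.72e-04 = 1.170895e-13 F
Step 4: C = 117.09 fF

117.09


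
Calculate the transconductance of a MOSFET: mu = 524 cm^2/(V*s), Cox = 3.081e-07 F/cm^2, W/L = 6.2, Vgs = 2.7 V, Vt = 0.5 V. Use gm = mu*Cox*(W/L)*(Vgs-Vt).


Step 1: Vov = Vgs - Vt = 2.7 - 0.5 = 2.2 V
Step 2: gm = mu * Cox * (W/L) * Vov
Step 3: gm = 524 * 3.081e-07 * 6.2 * 2.2 = 2.20e-03 S

2.20e-03


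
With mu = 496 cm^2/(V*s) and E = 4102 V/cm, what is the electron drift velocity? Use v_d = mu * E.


Step 1: v_d = mu * E
Step 2: v_d = 496 * 4102 = 2034592
Step 3: v_d = 2.03e+06 cm/s

2.03e+06


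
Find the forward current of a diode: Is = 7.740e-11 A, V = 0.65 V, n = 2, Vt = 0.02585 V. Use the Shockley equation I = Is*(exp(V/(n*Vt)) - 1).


Step 1: V/(n*Vt) = 0.65/(2*0.02585) = 12.5725
Step 2: exp(12.5725) = 2.8851e+05
Step 3: I = 7.740e-11 * (2.8851e+05 - 1) = 2.23e-05 A

2.23e-05


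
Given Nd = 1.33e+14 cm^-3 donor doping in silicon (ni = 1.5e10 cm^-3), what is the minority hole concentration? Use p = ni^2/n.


Step 1: Since Nd >> ni, n ≈ Nd = 1.33e+14 cm^-3
Step 2: p = ni^2 / n = (1.5e10)^2 / 1.33e+14
Step 3: p = 2.25e20 / 1.33e+14 = 1.69e+06 cm^-3

1.69e+06


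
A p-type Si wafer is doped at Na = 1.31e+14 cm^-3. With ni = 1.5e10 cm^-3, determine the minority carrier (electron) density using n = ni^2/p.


Step 1: Majority hole concentration p ≈ Na = 1.31e+14 cm^-3
Step 2: n = ni^2 / Na = (1.5e10)^2 / 1.31e+14
Step 3: n = 1.72e+06 cm^-3

1.72e+06


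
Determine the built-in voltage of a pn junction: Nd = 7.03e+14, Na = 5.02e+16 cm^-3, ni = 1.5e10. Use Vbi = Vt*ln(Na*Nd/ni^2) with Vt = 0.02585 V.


Step 1: Compute Na*Nd/ni^2 = 5.02e+16 * 7.03e+14 / (1.5e10)^2 = 1.5685e+11
Step 2: ln(1.5685e+11) = 25.7786
Step 3: Vbi = 0.02585 * 25.7786 = 0.666 V

0.666


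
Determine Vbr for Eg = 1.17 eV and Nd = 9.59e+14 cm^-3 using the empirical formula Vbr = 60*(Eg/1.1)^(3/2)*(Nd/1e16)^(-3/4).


Step 1: Eg/1.1 = 1.17/1.1 = 1.063636
Step 2: (Eg/1.1)^1.5 = 1.063636^1.5 = 1.096957
Step 3: (Nd/1e16)^(-0.75) = (0.0959)^(-0.75) = 5.802779
Step 4: Vbr = 60 * 1.096957 * 5.802779 = 381.9 V

381.9


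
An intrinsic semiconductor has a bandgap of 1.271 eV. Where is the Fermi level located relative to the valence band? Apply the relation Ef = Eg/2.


Step 1: For an intrinsic semiconductor, the Fermi level sits at midgap.
Step 2: Ef = Eg / 2 = 1.271 / 2 = 0.6355 eV

0.6355


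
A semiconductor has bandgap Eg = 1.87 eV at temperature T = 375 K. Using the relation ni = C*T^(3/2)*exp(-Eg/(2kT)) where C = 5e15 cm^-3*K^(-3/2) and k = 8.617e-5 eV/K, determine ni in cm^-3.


Step 1: Compute kT = 8.617e-5 * 375 = 0.03231375 eV
Step 2: Exponent = -Eg/(2kT) = -1.87/(2*0.03231375) = -28.93505
Step 3: T^(3/2) = 375^1.5 = 7261.84
Step 4: ni = 5e15 * 7261.84 * exp(-28.93505) = 9.86e+06 cm^-3

9.86e+06


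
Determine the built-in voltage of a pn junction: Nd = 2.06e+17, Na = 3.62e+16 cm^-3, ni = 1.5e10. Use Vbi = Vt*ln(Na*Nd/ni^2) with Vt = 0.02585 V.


Step 1: Compute Na*Nd/ni^2 = 3.62e+16 * 2.06e+17 / (1.5e10)^2 = 3.3143e+13
Step 2: ln(3.3143e+13) = 31.1319
Step 3: Vbi = 0.02585 * 31.1319 = 0.805 V

0.805


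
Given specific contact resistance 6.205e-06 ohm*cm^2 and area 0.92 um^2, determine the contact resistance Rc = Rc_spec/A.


Step 1: Convert area to cm^2: 0.92 um^2 = 9.2000e-09 cm^2
Step 2: Rc = Rc_spec / A = 6.205e-06 / 9.2000e-09
Step 3: Rc = 6.74e+02 ohms

6.74e+02


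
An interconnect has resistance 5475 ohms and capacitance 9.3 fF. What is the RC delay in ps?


Step 1: tau = R * C
Step 2: tau = 5475 * 9.3 fF = 5475 * 9.3e-15 F
Step 3: tau = 5.09175e-11 s = 50.9175 ps

50.9175


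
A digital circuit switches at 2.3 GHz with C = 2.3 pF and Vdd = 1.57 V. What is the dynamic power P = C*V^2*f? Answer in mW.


Step 1: V^2 = 1.57^2 = 2.4649 V^2
Step 2: P = C*V^2*f = 2.3e-12 F * 2.4649 * 2.3e9 Hz
Step 3: P = 1.3039321e-02 W
Step 4: P = 13.039 mW

13.039


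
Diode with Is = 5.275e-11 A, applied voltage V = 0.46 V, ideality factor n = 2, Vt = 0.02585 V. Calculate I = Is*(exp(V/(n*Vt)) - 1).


Step 1: V/(n*Vt) = 0.46/(2*0.02585) = 8.8975
Step 2: exp(8.8975) = 7.3137e+03
Step 3: I = 5.275e-11 * (7.3137e+03 - 1) = 3.86e-07 A

3.86e-07


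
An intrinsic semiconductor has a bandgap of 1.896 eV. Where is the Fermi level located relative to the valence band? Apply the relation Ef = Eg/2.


Step 1: For an intrinsic semiconductor, the Fermi level sits at midgap.
Step 2: Ef = Eg / 2 = 1.896 / 2 = 0.948 eV

0.948


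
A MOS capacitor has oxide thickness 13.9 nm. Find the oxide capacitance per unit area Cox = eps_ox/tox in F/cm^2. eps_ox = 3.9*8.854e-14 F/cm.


Step 1: eps_ox = 3.9 * 8.854e-14 = 3.45306e-13 F/cm
Step 2: tox in cm = 13.9 nm * 1e-7 = 1.3900e-06 cm
Step 3: Cox = 3.45306e-13 / 1.3900e-06 = 2.48e-07 F/cm^2

2.48e-07


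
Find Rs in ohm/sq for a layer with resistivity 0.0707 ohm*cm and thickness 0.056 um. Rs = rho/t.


Step 1: Convert thickness to cm: t = 0.056 um = 5.6000e-06 cm
Step 2: Rs = rho / t = 0.0707 / 5.6000e-06
Step 3: Rs = 12625.0 ohm/sq

12625.0


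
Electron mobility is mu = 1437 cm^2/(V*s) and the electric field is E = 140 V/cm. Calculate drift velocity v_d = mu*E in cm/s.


Step 1: v_d = mu * E
Step 2: v_d = 1437 * 140 = 201180
Step 3: v_d = 2.01e+05 cm/s

2.01e+05


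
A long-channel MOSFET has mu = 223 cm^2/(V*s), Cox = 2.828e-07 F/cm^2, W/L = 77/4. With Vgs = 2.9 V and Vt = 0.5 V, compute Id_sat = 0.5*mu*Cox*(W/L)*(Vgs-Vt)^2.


Step 1: Overdrive voltage Vov = Vgs - Vt = 2.9 - 0.5 = 2.4 V
Step 2: W/L = 77/4 = 19.25
Step 3: Id = 0.5 * 223 * 2.828e-07 * 19.25 * 2.4^2
Step 4: Id = 3.50e-03 A

3.50e-03


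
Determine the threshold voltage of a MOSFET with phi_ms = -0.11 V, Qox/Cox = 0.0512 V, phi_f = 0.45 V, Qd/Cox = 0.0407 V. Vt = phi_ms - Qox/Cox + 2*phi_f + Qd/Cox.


Step 1: Vt = phi_ms - Qox/Cox + 2*phi_f + Qd/Cox
Step 2: Vt = -0.11 - 0.0512 + 2*0.45 + 0.0407
Step 3: Vt = -0.11 - 0.0512 + 0.9 + 0.0407
Step 4: Vt = 0.7795 V

0.7795


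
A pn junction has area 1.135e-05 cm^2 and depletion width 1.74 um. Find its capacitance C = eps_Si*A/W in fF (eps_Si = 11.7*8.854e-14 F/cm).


Step 1: eps_Si = 11.7 * 8.854e-14 = 1.035918e-12 F/cm
Step 2: W in cm = 1.74 * 1e-4 = 1.74e-04 cm
Step 3: C = 1.035918e-12 * 1.135e-05 / 1.74e-04 = 6.757281e-14 F
Step 4: C = 67.57 fF

67.57


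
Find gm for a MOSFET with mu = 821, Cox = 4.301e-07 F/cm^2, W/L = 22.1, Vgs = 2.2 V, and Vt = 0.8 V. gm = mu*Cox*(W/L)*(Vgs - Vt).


Step 1: Vov = Vgs - Vt = 2.2 - 0.8 = 1.4 V
Step 2: gm = mu * Cox * (W/L) * Vov
Step 3: gm = 821 * 4.301e-07 * 22.1 * 1.4 = 1.09e-02 S

1.09e-02


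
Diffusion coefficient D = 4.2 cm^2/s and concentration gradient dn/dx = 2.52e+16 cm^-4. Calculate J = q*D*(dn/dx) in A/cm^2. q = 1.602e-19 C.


Step 1: J = q * D * (dn/dx)
Step 2: J = 1.602e-19 * 4.2 * 2.52e+16
Step 3: J = 1.70e-02 A/cm^2

1.70e-02


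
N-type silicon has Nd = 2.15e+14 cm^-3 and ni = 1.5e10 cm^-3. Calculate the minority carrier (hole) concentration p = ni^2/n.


Step 1: Since Nd >> ni, n ≈ Nd = 2.15e+14 cm^-3
Step 2: p = ni^2 / n = (1.5e10)^2 / 2.15e+14
Step 3: p = 2.25e20 / 2.15e+14 = 1.05e+06 cm^-3

1.05e+06


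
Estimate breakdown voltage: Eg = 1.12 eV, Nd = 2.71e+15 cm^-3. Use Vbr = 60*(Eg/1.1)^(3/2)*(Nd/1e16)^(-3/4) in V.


Step 1: Eg/1.1 = 1.12/1.1 = 1.018182
Step 2: (Eg/1.1)^1.5 = 1.018182^1.5 = 1.027397
Step 3: (Nd/1e16)^(-0.75) = (0.271)^(-0.75) = 2.662398
Step 4: Vbr = 60 * 1.027397 * 2.662398 = 164.1 V

164.1


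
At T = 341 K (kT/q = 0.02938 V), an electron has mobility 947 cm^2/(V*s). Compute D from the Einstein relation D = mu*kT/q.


Step 1: D = mu * (kT/q)
Step 2: D = 947 * 0.02938
Step 3: D = 27.82 cm^2/s

27.82


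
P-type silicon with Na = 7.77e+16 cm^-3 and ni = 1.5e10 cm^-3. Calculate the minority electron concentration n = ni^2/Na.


Step 1: Majority hole concentration p ≈ Na = 7.77e+16 cm^-3
Step 2: n = ni^2 / Na = (1.5e10)^2 / 7.77e+16
Step 3: n = 2.90e+03 cm^-3

2.90e+03


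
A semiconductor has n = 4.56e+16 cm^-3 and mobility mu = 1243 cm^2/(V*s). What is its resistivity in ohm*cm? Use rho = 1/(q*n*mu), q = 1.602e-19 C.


Step 1: sigma = q * n * mu = 1.602e-19 * 4.56e+16 * 1243 = 9.08026e+00 S/cm
Step 2: rho = 1 / sigma = 1 / 9.08026e+00 = 0.1101 ohm*cm

0.1101


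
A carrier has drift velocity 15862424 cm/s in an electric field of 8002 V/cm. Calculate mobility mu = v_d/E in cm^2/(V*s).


Step 1: mu = v_d / E
Step 2: mu = 15862424 / 8002
Step 3: mu = 1982.31 cm^2/(V*s)

1982.31


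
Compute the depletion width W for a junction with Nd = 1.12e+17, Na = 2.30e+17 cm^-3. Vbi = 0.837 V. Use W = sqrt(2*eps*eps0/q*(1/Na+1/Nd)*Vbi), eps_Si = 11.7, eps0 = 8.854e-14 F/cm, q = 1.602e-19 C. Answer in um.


Step 1: 1/Na + 1/Nd = 1/2.30e+17 + 1/1.12e+17 = 1.32764e-17
Step 2: 2*eps*eps0/q = 2*11.7*8.854e-14/1.602e-19 = 1.293281e+07
Step 3: W^2 = 1.293281e+07 * 1.32764e-17 * 0.837 = 1.43714e-10
Step 4: W = sqrt(1.43714e-10) = 1.199e-05 cm = 0.1199 um

0.1199


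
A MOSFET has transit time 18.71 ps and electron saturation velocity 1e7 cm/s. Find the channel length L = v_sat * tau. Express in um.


Step 1: tau in seconds = 18.71 ps * 1e-12 = 1.8710e-11 s
Step 2: L = v_sat * tau = 1e7 * 1.8710e-11 = 1.8710e-04 cm
Step 3: L in um = 1.8710e-04 * 1e4 = 1.871 um

1.871


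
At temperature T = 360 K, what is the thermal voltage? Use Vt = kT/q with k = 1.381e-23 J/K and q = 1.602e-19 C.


Step 1: kT = 1.381e-23 * 360 = 4.9716e-21 J
Step 2: Vt = kT/q = 4.9716e-21 / 1.602e-19
Step 3: Vt = 0.03103 V

0.03103


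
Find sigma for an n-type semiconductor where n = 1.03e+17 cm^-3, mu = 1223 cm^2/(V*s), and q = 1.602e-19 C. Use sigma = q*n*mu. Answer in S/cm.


Step 1: sigma = q * n * mu
Step 2: sigma = 1.602e-19 * 1.03e+17 * 1223
Step 3: sigma = 2.018e+01 S/cm

2.018e+01


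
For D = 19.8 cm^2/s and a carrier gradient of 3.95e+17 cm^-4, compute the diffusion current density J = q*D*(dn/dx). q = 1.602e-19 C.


Step 1: J = q * D * (dn/dx)
Step 2: J = 1.602e-19 * 19.8 * 3.95e+17
Step 3: J = 1.25e+00 A/cm^2

1.25e+00


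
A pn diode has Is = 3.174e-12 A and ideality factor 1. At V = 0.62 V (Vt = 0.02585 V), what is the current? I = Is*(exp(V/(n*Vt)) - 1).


Step 1: V/(n*Vt) = 0.62/(1*0.02585) = 23.9845
Step 2: exp(23.9845) = 2.6082e+10
Step 3: I = 3.174e-12 * (2.6082e+10 - 1) = 8.28e-02 A

8.28e-02


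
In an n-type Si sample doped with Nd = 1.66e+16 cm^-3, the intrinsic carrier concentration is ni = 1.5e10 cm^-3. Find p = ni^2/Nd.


Step 1: Since Nd >> ni, n ≈ Nd = 1.66e+16 cm^-3
Step 2: p = ni^2 / n = (1.5e10)^2 / 1.66e+16
Step 3: p = 2.25e20 / 1.66e+16 = 1.36e+04 cm^-3

1.36e+04


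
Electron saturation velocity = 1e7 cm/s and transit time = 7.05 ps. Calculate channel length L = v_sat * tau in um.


Step 1: tau in seconds = 7.05 ps * 1e-12 = 7.0500e-12 s
Step 2: L = v_sat * tau = 1e7 * 7.0500e-12 = 7.0500e-05 cm
Step 3: L in um = 7.0500e-05 * 1e4 = 0.705 um

0.705


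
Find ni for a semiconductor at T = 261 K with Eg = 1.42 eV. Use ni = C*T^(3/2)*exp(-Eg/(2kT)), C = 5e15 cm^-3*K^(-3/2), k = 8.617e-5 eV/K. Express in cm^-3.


Step 1: Compute kT = 8.617e-5 * 261 = 0.02249037 eV
Step 2: Exponent = -Eg/(2kT) = -1.42/(2*0.02249037) = -31.56907
Step 3: T^(3/2) = 261^1.5 = 4216.58
Step 4: ni = 5e15 * 4216.58 * exp(-31.56907) = 4.11e+05 cm^-3

4.11e+05


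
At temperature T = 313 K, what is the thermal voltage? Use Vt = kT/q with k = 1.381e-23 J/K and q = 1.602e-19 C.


Step 1: kT = 1.381e-23 * 313 = 4.32253e-21 J
Step 2: Vt = kT/q = 4.32253e-21 / 1.602e-19
Step 3: Vt = 0.02698 V

0.02698


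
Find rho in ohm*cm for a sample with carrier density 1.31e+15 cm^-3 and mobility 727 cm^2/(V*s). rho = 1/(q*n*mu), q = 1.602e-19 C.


Step 1: sigma = q * n * mu = 1.602e-19 * 1.31e+15 * 727 = 1.52570e-01 S/cm
Step 2: rho = 1 / sigma = 1 / 1.52570e-01 = 6.554 ohm*cm

6.554


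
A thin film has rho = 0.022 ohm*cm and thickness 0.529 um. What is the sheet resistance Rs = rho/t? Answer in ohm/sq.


Step 1: Convert thickness to cm: t = 0.529 um = 5.2900e-05 cm
Step 2: Rs = rho / t = 0.022 / 5.2900e-05
Step 3: Rs = 415.9 ohm/sq

415.9


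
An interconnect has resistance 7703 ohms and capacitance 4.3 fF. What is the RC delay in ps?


Step 1: tau = R * C
Step 2: tau = 7703 * 4.3 fF = 7703 * 4.3e-15 F
Step 3: tau = 3.31229e-11 s = 33.1229 ps

33.1229


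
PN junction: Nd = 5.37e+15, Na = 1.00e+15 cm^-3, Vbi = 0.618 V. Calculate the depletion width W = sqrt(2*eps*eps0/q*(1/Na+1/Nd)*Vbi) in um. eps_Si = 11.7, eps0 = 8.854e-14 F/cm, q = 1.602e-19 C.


Step 1: 1/Na + 1/Nd = 1/1.00e+15 + 1/5.37e+15 = 1.18622e-15
Step 2: 2*eps*eps0/q = 2*11.7*8.854e-14/1.602e-19 = 1.293281e+07
Step 3: W^2 = 1.293281e+07 * 1.18622e-15 * 0.618 = 9.48084e-09
Step 4: W = sqrt(9.48084e-09) = 9.737e-05 cm = 0.9737 um

0.9737


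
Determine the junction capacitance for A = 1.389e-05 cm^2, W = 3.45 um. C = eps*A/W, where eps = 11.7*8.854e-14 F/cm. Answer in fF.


Step 1: eps_Si = 11.7 * 8.854e-14 = 1.035918e-12 F/cm
Step 2: W in cm = 3.45 * 1e-4 = 3.45e-04 cm
Step 3: C = 1.035918e-12 * 1.389e-05 / 3.45e-04 = 4.170696e-14 F
Step 4: C = 41.71 fF

41.71


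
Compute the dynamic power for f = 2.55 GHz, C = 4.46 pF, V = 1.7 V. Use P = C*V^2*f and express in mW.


Step 1: V^2 = 1.7^2 = 2.89 V^2
Step 2: P = C*V^2*f = 4.46e-12 F * 2.89 * 2.55e9 Hz
Step 3: P = 3.286797e-02 W
Step 4: P = 32.868 mW

32.868


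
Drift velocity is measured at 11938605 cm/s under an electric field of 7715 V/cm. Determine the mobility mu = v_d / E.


Step 1: mu = v_d / E
Step 2: mu = 11938605 / 7715
Step 3: mu = 1547.45 cm^2/(V*s)

1547.45


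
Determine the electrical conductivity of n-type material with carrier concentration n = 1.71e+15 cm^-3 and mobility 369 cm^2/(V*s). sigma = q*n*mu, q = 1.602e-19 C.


Step 1: sigma = q * n * mu
Step 2: sigma = 1.602e-19 * 1.71e+15 * 369
Step 3: sigma = 1.011e-01 S/cm

1.011e-01


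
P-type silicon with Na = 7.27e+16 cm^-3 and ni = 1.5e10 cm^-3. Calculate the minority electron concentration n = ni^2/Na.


Step 1: Majority hole concentration p ≈ Na = 7.27e+16 cm^-3
Step 2: n = ni^2 / Na = (1.5e10)^2 / 7.27e+16
Step 3: n = 3.09e+03 cm^-3

3.09e+03


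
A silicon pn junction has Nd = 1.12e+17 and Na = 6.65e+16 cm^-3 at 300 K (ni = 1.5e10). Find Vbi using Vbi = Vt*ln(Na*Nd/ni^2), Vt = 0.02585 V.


Step 1: Compute Na*Nd/ni^2 = 6.65e+16 * 1.12e+17 / (1.5e10)^2 = 3.3102e+13
Step 2: ln(3.3102e+13) = 31.1306
Step 3: Vbi = 0.02585 * 31.1306 = 0.805 V

0.805


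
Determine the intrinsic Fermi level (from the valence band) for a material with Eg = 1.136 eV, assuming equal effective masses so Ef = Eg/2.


Step 1: For an intrinsic semiconductor, the Fermi level sits at midgap.
Step 2: Ef = Eg / 2 = 1.136 / 2 = 0.568 eV

0.568


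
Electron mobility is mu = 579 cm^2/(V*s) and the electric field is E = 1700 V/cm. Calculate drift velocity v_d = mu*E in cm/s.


Step 1: v_d = mu * E
Step 2: v_d = 579 * 1700 = 984300
Step 3: v_d = 9.84e+05 cm/s

9.84e+05


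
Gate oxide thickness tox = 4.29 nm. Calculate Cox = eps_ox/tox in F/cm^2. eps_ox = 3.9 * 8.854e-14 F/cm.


Step 1: eps_ox = 3.9 * 8.854e-14 = 3.45306e-13 F/cm
Step 2: tox in cm = 4.29 nm * 1e-7 = 4.2900e-07 cm
Step 3: Cox = 3.45306e-13 / 4.2900e-07 = 8.05e-07 F/cm^2

8.05e-07


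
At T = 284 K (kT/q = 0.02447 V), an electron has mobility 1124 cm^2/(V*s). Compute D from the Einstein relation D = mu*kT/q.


Step 1: D = mu * (kT/q)
Step 2: D = 1124 * 0.02447
Step 3: D = 27.5 cm^2/s

27.5


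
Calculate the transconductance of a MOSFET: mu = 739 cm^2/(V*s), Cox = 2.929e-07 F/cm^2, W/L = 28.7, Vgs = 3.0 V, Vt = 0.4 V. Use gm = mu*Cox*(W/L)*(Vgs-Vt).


Step 1: Vov = Vgs - Vt = 3.0 - 0.4 = 2.6 V
Step 2: gm = mu * Cox * (W/L) * Vov
Step 3: gm = 739 * 2.929e-07 * 28.7 * 2.6 = 1.62e-02 S

1.62e-02


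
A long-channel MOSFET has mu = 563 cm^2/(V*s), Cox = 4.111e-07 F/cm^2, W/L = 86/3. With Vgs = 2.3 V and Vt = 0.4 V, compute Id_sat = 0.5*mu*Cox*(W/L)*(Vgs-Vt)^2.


Step 1: Overdrive voltage Vov = Vgs - Vt = 2.3 - 0.4 = 1.9 V
Step 2: W/L = 86/3 = 28.6667
Step 3: Id = 0.5 * 563 * 4.111e-07 * 28.6667 * 1.9^2
Step 4: Id = 1.20e-02 A

1.20e-02


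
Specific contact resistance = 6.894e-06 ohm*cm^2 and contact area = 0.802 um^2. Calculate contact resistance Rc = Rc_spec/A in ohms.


Step 1: Convert area to cm^2: 0.802 um^2 = 8.0200e-09 cm^2
Step 2: Rc = Rc_spec / A = 6.894e-06 / 8.0200e-09
Step 3: Rc = 8.60e+02 ohms

8.60e+02


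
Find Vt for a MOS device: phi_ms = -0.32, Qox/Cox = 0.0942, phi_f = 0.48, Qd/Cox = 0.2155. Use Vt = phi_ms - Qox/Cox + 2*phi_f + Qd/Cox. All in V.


Step 1: Vt = phi_ms - Qox/Cox + 2*phi_f + Qd/Cox
Step 2: Vt = -0.32 - 0.0942 + 2*0.48 + 0.2155
Step 3: Vt = -0.32 - 0.0942 + 0.96 + 0.2155
Step 4: Vt = 0.7613 V

0.7613


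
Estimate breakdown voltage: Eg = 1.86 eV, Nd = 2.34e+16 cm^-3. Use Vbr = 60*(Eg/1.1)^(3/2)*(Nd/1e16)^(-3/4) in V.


Step 1: Eg/1.1 = 1.86/1.1 = 1.690909
Step 2: (Eg/1.1)^1.5 = 1.690909^1.5 = 2.198773
Step 3: (Nd/1e16)^(-0.75) = (2.34)^(-0.75) = 0.528552
Step 4: Vbr = 60 * 2.198773 * 0.528552 = 69.7 V

69.7


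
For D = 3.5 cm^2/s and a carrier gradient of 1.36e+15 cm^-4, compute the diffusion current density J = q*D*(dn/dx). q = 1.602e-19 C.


Step 1: J = q * D * (dn/dx)
Step 2: J = 1.602e-19 * 3.5 * 1.36e+15
Step 3: J = 7.63e-04 A/cm^2

7.63e-04


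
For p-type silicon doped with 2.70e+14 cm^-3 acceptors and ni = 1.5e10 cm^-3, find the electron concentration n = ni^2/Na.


Step 1: Majority hole concentration p ≈ Na = 2.70e+14 cm^-3
Step 2: n = ni^2 / Na = (1.5e10)^2 / 2.70e+14
Step 3: n = 8.33e+05 cm^-3

8.33e+05


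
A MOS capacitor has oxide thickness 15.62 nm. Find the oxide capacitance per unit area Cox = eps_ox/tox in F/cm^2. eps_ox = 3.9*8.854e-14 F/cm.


Step 1: eps_ox = 3.9 * 8.854e-14 = 3.45306e-13 F/cm
Step 2: tox in cm = 15.62 nm * 1e-7 = 1.5620e-06 cm
Step 3: Cox = 3.45306e-13 / 1.5620e-06 = 2.21e-07 F/cm^2

2.21e-07


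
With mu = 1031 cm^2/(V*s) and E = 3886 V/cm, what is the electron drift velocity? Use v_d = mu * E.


Step 1: v_d = mu * E
Step 2: v_d = 1031 * 3886 = 4006466
Step 3: v_d = 4.01e+06 cm/s

4.01e+06


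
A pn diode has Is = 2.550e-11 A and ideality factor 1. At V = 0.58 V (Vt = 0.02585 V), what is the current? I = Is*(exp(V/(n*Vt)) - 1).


Step 1: V/(n*Vt) = 0.58/(1*0.02585) = 22.4371
Step 2: exp(22.4371) = 5.5502e+09
Step 3: I = 2.550e-11 * (5.5502e+09 - 1) = 1.42e-01 A

1.42e-01


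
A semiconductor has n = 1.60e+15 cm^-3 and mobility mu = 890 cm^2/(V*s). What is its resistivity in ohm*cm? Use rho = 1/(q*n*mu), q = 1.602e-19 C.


Step 1: sigma = q * n * mu = 1.602e-19 * 1.60e+15 * 890 = 2.28125e-01 S/cm
Step 2: rho = 1 / sigma = 1 / 2.28125e-01 = 4.384 ohm*cm

4.384


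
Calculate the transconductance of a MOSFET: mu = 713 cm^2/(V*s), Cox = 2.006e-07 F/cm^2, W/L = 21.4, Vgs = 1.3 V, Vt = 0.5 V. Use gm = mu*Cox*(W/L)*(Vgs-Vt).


Step 1: Vov = Vgs - Vt = 1.3 - 0.5 = 0.8 V
Step 2: gm = mu * Cox * (W/L) * Vov
Step 3: gm = 713 * 2.006e-07 * 21.4 * 0.8 = 2.45e-03 S

2.45e-03


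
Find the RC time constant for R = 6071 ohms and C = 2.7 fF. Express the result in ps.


Step 1: tau = R * C
Step 2: tau = 6071 * 2.7 fF = 6071 * 2.7e-15 F
Step 3: tau = 1.63917e-11 s = 16.3917 ps

16.3917


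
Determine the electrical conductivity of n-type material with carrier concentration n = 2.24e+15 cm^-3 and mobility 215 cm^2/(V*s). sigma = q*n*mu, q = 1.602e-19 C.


Step 1: sigma = q * n * mu
Step 2: sigma = 1.602e-19 * 2.24e+15 * 215
Step 3: sigma = 7.715e-02 S/cm

7.715e-02


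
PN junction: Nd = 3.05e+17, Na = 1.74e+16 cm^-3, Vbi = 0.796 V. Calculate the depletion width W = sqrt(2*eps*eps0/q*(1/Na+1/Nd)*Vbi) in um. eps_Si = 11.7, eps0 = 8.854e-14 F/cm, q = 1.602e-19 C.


Step 1: 1/Na + 1/Nd = 1/1.74e+16 + 1/3.05e+17 = 6.07500e-17
Step 2: 2*eps*eps0/q = 2*11.7*8.854e-14/1.602e-19 = 1.293281e+07
Step 3: W^2 = 1.293281e+07 * 6.07500e-17 * 0.796 = 6.25392e-10
Step 4: W = sqrt(6.25392e-10) = 2.501e-05 cm = 0.2501 um

0.2501
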